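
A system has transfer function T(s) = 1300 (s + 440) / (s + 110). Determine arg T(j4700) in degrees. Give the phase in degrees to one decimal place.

∠(j4700 + 440) = arctan(4700/440) = 84.65°
∠(j4700 + 110) = arctan(4700/110) = 88.66°
∠T(j4700) = 84.65° − 88.66° = -4.01°

-4.0°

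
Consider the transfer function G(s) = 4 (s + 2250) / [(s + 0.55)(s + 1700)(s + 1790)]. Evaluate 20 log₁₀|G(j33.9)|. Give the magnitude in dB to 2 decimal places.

|j33.9 + 2250| = √(33.9² + 2250²) = 2250
|j33.9 + 0.55| = √(33.9² + 0.55²) = 33.9
|j33.9 + 1700| = √(33.9² + 1700²) = 1700
|j33.9 + 1790| = √(33.9² + 1790²) = 1790
|G(j33.9)| = 4 × 2250 / (33.9 × 1700 × 1790) = 8.7211e-05
20 log₁₀(8.7211e-05) = -81.189 dB

-81.19 dB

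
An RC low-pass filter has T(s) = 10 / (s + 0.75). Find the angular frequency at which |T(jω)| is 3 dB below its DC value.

For a single-pole low-pass, the −3 dB point is at the pole: ω = 0.75 rad s⁻¹.

0.75 rad s⁻¹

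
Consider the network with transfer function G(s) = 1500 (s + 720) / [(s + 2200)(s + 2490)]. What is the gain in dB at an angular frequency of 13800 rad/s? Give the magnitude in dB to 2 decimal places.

|j13800 + 720| = √(13800² + 720²) = 1.382e+04
|j13800 + 2200| = √(13800² + 2200²) = 1.397e+04
|j13800 + 2490| = √(13800² + 2490²) = 1.402e+04
|G(j13800)| = 1500 × 1.382e+04 / (1.397e+04 × 1.402e+04) = 0.10578
20 log₁₀(0.10578) = -19.512 dB

-19.51 dB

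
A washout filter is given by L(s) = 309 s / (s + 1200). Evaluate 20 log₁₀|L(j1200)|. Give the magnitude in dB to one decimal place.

46.8 dB

|j1200| = 1200
|j1200 + 1200| = √(1200² + 1200²) = 1697
|L(j1200)| = 309 × 1200 / 1697 = 218.5
20 log₁₀(218.5) = 46.79 dB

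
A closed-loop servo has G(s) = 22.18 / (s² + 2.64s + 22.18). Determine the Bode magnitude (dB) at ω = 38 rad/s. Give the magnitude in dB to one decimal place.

-36.2 dB

|(j38)² + 2.64(j38) + 22.18| = |-1421.8 + j100.32| = 1425
|G(j38)| = 22.18 / 1425 = 0.015561
20 log₁₀(0.015561) = -36.16 dB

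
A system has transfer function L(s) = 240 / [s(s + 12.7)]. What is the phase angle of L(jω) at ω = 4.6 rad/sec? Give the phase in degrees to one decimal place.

∠(j4.6 + 12.7) = arctan(4.6/12.7) = 19.91°
∠(j4.6) = 90.00°
∠L(j4.6) = − (19.91° + 90.00°) = -109.91°

-109.9°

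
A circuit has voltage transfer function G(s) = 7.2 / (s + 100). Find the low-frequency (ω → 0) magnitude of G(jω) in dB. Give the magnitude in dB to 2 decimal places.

G(0) = 7.2 / 100 = 0.072
20 log₁₀(0.072) = -22.853 dB

-22.85 dB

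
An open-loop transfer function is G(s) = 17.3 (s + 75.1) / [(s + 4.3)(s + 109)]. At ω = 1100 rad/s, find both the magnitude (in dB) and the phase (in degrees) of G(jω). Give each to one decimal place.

|j1100 + 75.1| = √(1100² + 75.1²) = 1103
|j1100 + 4.3| = √(1100² + 4.3²) = 1100
|j1100 + 109| = √(1100² + 109²) = 1105
|G(j1100)| = 17.3 × 1103 / (1100 × 1105) = 0.015687
20 log₁₀(0.015687) = -36.09 dB
∠(j1100 + 75.1) = arctan(1100/75.1) = 86.09°
∠(j1100 + 4.3) = arctan(1100/4.3) = 89.78°
∠(j1100 + 109) = arctan(1100/109) = 84.34°
∠G(j1100) = 86.09° − (89.78° + 84.34°) = -88.02°

|G| = -36.1 dB, ∠G = -88.0 deg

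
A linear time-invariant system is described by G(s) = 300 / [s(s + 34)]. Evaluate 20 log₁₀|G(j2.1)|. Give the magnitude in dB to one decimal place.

|j2.1 + 34| = √(2.1² + 34²) = 34.06
|j2.1| = 2.1
|G(j2.1)| = 300 / (34.06 × 2.1) = 4.1937
20 log₁₀(4.1937) = 12.45 dB

12.5 dB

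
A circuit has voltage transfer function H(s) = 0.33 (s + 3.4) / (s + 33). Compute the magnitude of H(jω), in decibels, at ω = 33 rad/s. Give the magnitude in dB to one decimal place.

|j33 + 3.4| = √(33² + 3.4²) = 33.17
|j33 + 33| = √(33² + 33²) = 46.67
|H(j33)| = 0.33 × 33.17 / 46.67 = 0.23458
20 log₁₀(0.23458) = -12.59 dB

-12.6 dB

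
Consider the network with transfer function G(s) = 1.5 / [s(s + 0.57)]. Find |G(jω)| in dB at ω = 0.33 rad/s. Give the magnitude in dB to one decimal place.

16.8 dB

|j0.33 + 0.57| = √(0.33² + 0.57²) = 0.6586
|j0.33| = 0.33
|G(j0.33)| = 1.5 / (0.6586 × 0.33) = 6.9013
20 log₁₀(6.9013) = 16.78 dB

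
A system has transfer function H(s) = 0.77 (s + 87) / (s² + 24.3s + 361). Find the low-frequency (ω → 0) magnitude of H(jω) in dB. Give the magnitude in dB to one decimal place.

H(0) = 0.77 × 87 / 361 = 0.18557
20 log₁₀(0.18557) = -14.63 dB

-14.6 dB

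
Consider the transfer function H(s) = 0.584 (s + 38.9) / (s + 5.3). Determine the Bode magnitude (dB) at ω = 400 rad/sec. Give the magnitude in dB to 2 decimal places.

|j400 + 38.9| = √(400² + 38.9²) = 401.9
|j400 + 5.3| = √(400² + 5.3²) = 400
|H(j400)| = 0.584 × 401.9 / 400 = 0.5867
20 log₁₀(0.5867) = -4.632 dB

-4.63 dB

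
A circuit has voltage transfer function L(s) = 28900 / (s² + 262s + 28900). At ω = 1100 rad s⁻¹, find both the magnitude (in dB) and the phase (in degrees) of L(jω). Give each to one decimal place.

|(j1100)² + 262(j1100) + 28900| = |-1.1811e+06 + j2.882e+05| = 1.216e+06
|L(j1100)| = 28900 / 1.216e+06 = 0.023771
20 log₁₀(0.023771) = -32.48 dB
∠[(j1100)² + 262(j1100) + 28900] = ∠[-1.1811e+06 + j2.882e+05] = 166.29°
∠L(j1100) = −166.29° = -166.29°

|L| = -32.5 dB, ∠L = -166.3°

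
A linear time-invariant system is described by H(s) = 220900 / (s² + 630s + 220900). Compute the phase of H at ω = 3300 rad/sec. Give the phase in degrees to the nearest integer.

-169°

∠[(j3300)² + 630(j3300) + 220900] = ∠[-1.0669e+07 + j2.079e+06] = 168.97°
∠H(j3300) = −168.97° = -168.97°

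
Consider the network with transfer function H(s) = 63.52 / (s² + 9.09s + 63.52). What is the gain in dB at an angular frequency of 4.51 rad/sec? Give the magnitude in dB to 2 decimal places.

0.56 dB

|(j4.51)² + 9.09(j4.51) + 63.52| = |43.18 + j40.996| = 59.54
|H(j4.51)| = 63.52 / 59.54 = 1.0668
20 log₁₀(1.0668) = 0.562 dB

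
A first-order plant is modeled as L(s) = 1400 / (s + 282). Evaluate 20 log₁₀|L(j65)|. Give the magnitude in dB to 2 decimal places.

|j65 + 282| = √(65² + 282²) = 289.4
|L(j65)| = 1400 / 289.4 = 4.8377
20 log₁₀(4.8377) = 13.693 dB

13.69 dB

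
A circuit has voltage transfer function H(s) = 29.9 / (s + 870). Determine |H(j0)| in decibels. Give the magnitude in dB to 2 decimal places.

H(0) = 29.9 / 870 = 0.034368
20 log₁₀(0.034368) = -29.277 dB

-29.28 dB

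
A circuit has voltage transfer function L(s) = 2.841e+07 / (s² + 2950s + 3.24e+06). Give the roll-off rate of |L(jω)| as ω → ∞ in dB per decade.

-40 dB/decade

With 0 zeros and 2 poles, the high-frequency asymptotic slope is 20 × (0 − 2) = -40 dB/decade.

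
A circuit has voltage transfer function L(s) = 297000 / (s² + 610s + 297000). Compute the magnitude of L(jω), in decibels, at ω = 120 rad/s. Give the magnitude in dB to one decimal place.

|(j120)² + 610(j120) + 297000| = |2.826e+05 + j73200| = 2.919e+05
|L(j120)| = 297000 / 2.919e+05 = 1.0174
20 log₁₀(1.0174) = 0.15 dB

0.1 dB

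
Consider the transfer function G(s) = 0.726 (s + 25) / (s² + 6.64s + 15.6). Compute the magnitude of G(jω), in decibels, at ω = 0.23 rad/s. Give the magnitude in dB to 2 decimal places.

|j0.23 + 25| = √(0.23² + 25²) = 25
|(j0.23)² + 6.64(j0.23) + 15.6| = |15.547 + j1.5272| = 15.62
|G(j0.23)| = 0.726 × 25 / 15.62 = 1.1619
20 log₁₀(1.1619) = 1.303 dB

1.30 dB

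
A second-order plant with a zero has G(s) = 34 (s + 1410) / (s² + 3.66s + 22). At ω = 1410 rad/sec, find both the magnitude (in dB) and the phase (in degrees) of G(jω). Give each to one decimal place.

|j1410 + 1410| = √(1410² + 1410²) = 1994
|(j1410)² + 3.66(j1410) + 22| = |-1.9881e+06 + j5160.6| = 1.988e+06
|G(j1410)| = 34 × 1994 / 1.988e+06 = 0.034102
20 log₁₀(0.034102) = -29.34 dB
∠(j1410 + 1410) = arctan(1410/1410) = 45.00°
∠[(j1410)² + 3.66(j1410) + 22] = ∠[-1.9881e+06 + j5160.6] = 179.85°
∠G(j1410) = 45.00° − 179.85° = -134.85°

|G| = -29.3 dB, ∠G = -134.9°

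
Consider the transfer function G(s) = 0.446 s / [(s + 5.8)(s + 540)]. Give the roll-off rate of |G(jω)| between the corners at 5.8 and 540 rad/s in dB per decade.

In this band the factors already past their corner are: 1 differentiator zero, pole at 5.8; net slope = 0 dB/decade.

0 dB/decade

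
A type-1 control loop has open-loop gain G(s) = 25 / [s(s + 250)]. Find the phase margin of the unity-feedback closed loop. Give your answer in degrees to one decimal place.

90.0°

Gain crossover: |G(jω)| = 1 at ω ≈ 0.1 rad/sec.
∠G(j0.1) = −90° − arctan(0.1/250) ≈ -90.02°
PM = 180° + (-90.02°) = 89.98°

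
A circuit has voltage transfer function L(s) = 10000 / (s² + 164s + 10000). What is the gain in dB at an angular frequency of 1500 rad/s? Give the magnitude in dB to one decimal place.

|(j1500)² + 164(j1500) + 10000| = |-2.24e+06 + j2.46e+05| = 2.253e+06
|L(j1500)| = 10000 / 2.253e+06 = 0.0044376
20 log₁₀(0.0044376) = -47.06 dB

-47.1 dB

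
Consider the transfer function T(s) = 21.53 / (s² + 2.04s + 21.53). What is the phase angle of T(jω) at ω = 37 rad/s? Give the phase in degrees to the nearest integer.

∠[(j37)² + 2.04(j37) + 21.53] = ∠[-1347.5 + j75.48] = 176.79°
∠T(j37) = −176.79° = -176.79°

-177°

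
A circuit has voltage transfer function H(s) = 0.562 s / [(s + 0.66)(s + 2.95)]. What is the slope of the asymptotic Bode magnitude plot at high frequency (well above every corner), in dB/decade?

With 1 zero and 2 poles, the high-frequency asymptotic slope is 20 × (1 − 2) = -20 dB/decade.

-20 dB/decade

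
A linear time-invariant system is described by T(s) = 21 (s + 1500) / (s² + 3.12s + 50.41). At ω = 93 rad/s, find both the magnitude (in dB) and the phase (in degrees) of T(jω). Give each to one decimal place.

|j93 + 1500| = √(93² + 1500²) = 1503
|(j93)² + 3.12(j93) + 50.41| = |-8598.6 + j290.16| = 8603
|T(j93)| = 21 × 1503 / 8603 = 3.6683
20 log₁₀(3.6683) = 11.29 dB
∠(j93 + 1500) = arctan(93/1500) = 3.55°
∠[(j93)² + 3.12(j93) + 50.41] = ∠[-8598.6 + j290.16] = 178.07°
∠T(j93) = 3.55° − 178.07° = -174.52°

|T| = 11.3 dB, ∠T = -174.5°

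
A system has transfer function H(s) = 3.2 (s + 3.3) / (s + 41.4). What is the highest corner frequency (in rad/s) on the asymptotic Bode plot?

41.4 rad/s

Break frequencies occur at each pole and zero magnitude: 3.3 rad/s, 41.4 rad/s.
The highest is 41.4 rad/s.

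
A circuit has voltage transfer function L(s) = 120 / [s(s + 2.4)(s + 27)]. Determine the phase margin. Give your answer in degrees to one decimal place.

Gain crossover: |L(jω)| = 1 at ω ≈ 1.55 rad/sec.
∠L(j1.55) = −90° − arctan(1.55/2.4) − arctan(1.55/27) ≈ -126.19°
PM = 180° + (-126.19°) = 53.81°

53.8 deg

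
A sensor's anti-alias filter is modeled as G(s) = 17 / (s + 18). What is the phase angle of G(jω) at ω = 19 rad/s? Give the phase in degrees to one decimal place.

∠(j19 + 18) = arctan(19/18) = 46.55°
∠G(j19) = −46.55° = -46.55°

-46.5 deg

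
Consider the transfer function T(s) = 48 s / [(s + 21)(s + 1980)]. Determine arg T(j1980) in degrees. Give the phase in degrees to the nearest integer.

∠(j1980) = 90.00°
∠(j1980 + 21) = arctan(1980/21) = 89.39°
∠(j1980 + 1980) = arctan(1980/1980) = 45.00°
∠T(j1980) = 90.00° − (89.39° + 45.00°) = -44.39°

-44 deg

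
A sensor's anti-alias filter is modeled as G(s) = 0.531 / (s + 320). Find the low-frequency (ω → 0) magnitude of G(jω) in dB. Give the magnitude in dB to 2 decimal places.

G(0) = 0.531 / 320 = 0.0016594
20 log₁₀(0.0016594) = -55.601 dB

-55.60 dB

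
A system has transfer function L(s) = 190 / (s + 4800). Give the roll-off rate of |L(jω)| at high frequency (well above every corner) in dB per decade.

-20 dB/decade

With 0 zeros and 1 pole, the high-frequency asymptotic slope is 20 × (0 − 1) = -20 dB/decade.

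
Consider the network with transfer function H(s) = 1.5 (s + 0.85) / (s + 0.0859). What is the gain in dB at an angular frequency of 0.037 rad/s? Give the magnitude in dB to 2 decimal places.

|j0.037 + 0.85| = √(0.037² + 0.85²) = 0.8508
|j0.037 + 0.0859| = √(0.037² + 0.0859²) = 0.09353
|H(j0.037)| = 1.5 × 0.8508 / 0.09353 = 13.645
20 log₁₀(13.645) = 22.699 dB

22.70 dB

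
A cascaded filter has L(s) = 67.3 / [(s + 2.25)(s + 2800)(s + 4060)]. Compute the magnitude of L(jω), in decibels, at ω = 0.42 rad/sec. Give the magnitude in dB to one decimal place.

-111.7 dB

|j0.42 + 2.25| = √(0.42² + 2.25²) = 2.289
|j0.42 + 2800| = √(0.42² + 2800²) = 2800
|j0.42 + 4060| = √(0.42² + 4060²) = 4060
|L(j0.42)| = 67.3 / (2.289 × 2800 × 4060) = 2.5865e-06
20 log₁₀(2.5865e-06) = -111.75 dB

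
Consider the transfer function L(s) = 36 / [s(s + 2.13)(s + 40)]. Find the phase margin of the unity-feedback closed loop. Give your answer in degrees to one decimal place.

Gain crossover: |L(jω)| = 1 at ω ≈ 0.415 rad/s.
∠L(j0.415) = −90° − arctan(0.415/2.13) − arctan(0.415/40) ≈ -101.61°
PM = 180° + (-101.61°) = 78.39°

78.4°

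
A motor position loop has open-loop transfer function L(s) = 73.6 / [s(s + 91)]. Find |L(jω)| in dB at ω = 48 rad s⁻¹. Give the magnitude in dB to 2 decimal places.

|j48 + 91| = √(48² + 91²) = 102.9
|j48| = 48
|L(j48)| = 73.6 / (102.9 × 48) = 0.014904
20 log₁₀(0.014904) = -36.534 dB

-36.53 dB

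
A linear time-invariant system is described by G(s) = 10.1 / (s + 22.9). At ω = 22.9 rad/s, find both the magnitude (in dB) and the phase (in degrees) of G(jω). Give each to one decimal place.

|G| = -10.1 dB, ∠G = -45.0°

|j22.9 + 22.9| = √(22.9² + 22.9²) = 32.39
|G(j22.9)| = 10.1 / 32.39 = 0.31187
20 log₁₀(0.31187) = -10.12 dB
∠(j22.9 + 22.9) = arctan(22.9/22.9) = 45.00°
∠G(j22.9) = −45.00° = -45.00°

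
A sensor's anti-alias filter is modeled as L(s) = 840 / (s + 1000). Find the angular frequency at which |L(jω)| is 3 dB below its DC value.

For a single-pole low-pass, the −3 dB point is at the pole: ω = 1000 rad/s.

1000 rad/s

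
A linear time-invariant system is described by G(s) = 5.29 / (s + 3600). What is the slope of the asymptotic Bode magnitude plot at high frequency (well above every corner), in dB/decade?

-20 dB/decade

With 0 zeros and 1 pole, the high-frequency asymptotic slope is 20 × (0 − 1) = -20 dB/decade.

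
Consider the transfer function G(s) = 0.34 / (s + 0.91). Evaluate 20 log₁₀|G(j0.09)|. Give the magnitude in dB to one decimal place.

-8.6 dB

|j0.09 + 0.91| = √(0.09² + 0.91²) = 0.9144
|G(j0.09)| = 0.34 / 0.9144 = 0.37181
20 log₁₀(0.37181) = -8.59 dB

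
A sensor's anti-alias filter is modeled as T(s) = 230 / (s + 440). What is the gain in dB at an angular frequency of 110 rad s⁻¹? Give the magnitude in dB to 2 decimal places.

|j110 + 440| = √(110² + 440²) = 453.5
|T(j110)| = 230 / 453.5 = 0.50712
20 log₁₀(0.50712) = -5.898 dB

-5.90 dB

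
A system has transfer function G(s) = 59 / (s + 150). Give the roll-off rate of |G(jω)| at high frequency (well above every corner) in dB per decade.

With 0 zeros and 1 pole, the high-frequency asymptotic slope is 20 × (0 − 1) = -20 dB/decade.

-20 dB/decade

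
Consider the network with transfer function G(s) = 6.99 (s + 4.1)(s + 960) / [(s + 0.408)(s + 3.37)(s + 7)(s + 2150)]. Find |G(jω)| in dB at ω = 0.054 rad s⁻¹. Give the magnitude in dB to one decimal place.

|j0.054 + 4.1| = √(0.054² + 4.1²) = 4.1
|j0.054 + 960| = √(0.054² + 960²) = 960
|j0.054 + 0.408| = √(0.054² + 0.408²) = 0.4116
|j0.054 + 3.37| = √(0.054² + 3.37²) = 3.37
|j0.054 + 7| = √(0.054² + 7²) = 7
|j0.054 + 2150| = √(0.054² + 2150²) = 2150
|G(j0.054)| = 6.99 × 4.1 × 960 / (0.4116 × 3.37 × 7 × 2150) = 1.318
20 log₁₀(1.318) = 2.40 dB

2.4 dB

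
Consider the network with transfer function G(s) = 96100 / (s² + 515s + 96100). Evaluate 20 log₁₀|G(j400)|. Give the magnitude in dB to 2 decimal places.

|(j400)² + 515(j400) + 96100| = |-63900 + j2.06e+05| = 2.157e+05
|G(j400)| = 96100 / 2.157e+05 = 0.44556
20 log₁₀(0.44556) = -7.022 dB

-7.02 dB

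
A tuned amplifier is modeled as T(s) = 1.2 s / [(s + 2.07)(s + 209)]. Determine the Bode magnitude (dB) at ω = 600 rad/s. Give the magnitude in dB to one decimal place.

|j600| = 600
|j600 + 2.07| = √(600² + 2.07²) = 600
|j600 + 209| = √(600² + 209²) = 635.4
|T(j600)| = 1.2 × 600 / (600 × 635.4) = 0.0018887
20 log₁₀(0.0018887) = -54.48 dB

-54.5 dB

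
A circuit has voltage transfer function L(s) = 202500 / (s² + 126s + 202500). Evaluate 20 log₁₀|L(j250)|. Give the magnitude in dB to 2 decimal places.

|(j250)² + 126(j250) + 202500| = |1.4e+05 + j31500| = 1.435e+05
|L(j250)| = 202500 / 1.435e+05 = 1.4111
20 log₁₀(1.4111) = 2.991 dB

2.99 dB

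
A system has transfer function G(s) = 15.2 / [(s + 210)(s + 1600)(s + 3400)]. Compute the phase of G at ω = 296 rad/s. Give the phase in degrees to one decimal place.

-70.1 deg

∠(j296 + 210) = arctan(296/210) = 54.65°
∠(j296 + 1600) = arctan(296/1600) = 10.48°
∠(j296 + 3400) = arctan(296/3400) = 4.98°
∠G(j296) = − (54.65° + 10.48° + 4.98°) = -70.10°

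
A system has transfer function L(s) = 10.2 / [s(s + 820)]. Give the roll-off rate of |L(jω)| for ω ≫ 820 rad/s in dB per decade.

With 0 zeros and 2 poles, the high-frequency asymptotic slope is 20 × (0 − 2) = -40 dB/decade.

-40 dB/decade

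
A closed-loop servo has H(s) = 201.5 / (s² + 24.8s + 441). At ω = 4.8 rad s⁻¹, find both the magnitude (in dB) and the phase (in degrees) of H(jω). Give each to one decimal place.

|H| = -6.7 dB, ∠H = -15.9°

|(j4.8)² + 24.8(j4.8) + 441| = |417.96 + j119.04| = 434.6
|H(j4.8)| = 201.5 / 434.6 = 0.46366
20 log₁₀(0.46366) = -6.68 dB
∠[(j4.8)² + 24.8(j4.8) + 441] = ∠[417.96 + j119.04] = 15.90°
∠H(j4.8) = −15.90° = -15.90°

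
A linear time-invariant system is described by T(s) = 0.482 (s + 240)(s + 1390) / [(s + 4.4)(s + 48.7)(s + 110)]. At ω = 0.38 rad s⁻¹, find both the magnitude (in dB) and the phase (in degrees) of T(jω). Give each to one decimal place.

|j0.38 + 240| = √(0.38² + 240²) = 240
|j0.38 + 1390| = √(0.38² + 1390²) = 1390
|j0.38 + 4.4| = √(0.38² + 4.4²) = 4.416
|j0.38 + 48.7| = √(0.38² + 48.7²) = 48.7
|j0.38 + 110| = √(0.38² + 110²) = 110
|T(j0.38)| = 0.482 × 240 × 1390 / (4.416 × 48.7 × 110) = 6.7963
20 log₁₀(6.7963) = 16.65 dB
∠(j0.38 + 240) = arctan(0.38/240) = 0.09°
∠(j0.38 + 1390) = arctan(0.38/1390) = 0.02°
∠(j0.38 + 4.4) = arctan(0.38/4.4) = 4.94°
∠(j0.38 + 48.7) = arctan(0.38/48.7) = 0.45°
∠(j0.38 + 110) = arctan(0.38/110) = 0.20°
∠T(j0.38) = 0.09° + 0.02° − (4.94° + 0.45° + 0.20°) = -5.47°

|T| = 16.6 dB, ∠T = -5.5°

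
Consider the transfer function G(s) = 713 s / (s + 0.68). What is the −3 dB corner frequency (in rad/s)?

0.68 rad/s

For a single-pole high-pass, the −3 dB point is at the pole: ω = 0.68 rad/s.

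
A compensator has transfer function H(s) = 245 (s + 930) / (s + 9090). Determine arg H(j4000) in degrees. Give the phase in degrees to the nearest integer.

53°

∠(j4000 + 930) = arctan(4000/930) = 76.91°
∠(j4000 + 9090) = arctan(4000/9090) = 23.75°
∠H(j4000) = 76.91° − 23.75° = 53.16°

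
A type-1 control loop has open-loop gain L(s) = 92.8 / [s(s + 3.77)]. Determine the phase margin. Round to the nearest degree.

22°

Gain crossover: |L(jω)| = 1 at ω ≈ 9.27 rad/s.
∠L(j9.27) = −90° − arctan(9.27/3.77) ≈ -157.87°
PM = 180° + (-157.87°) = 22.13°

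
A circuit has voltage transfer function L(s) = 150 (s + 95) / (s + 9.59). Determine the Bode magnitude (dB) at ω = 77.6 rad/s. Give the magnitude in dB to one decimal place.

47.4 dB

|j77.6 + 95| = √(77.6² + 95²) = 122.7
|j77.6 + 9.59| = √(77.6² + 9.59²) = 78.19
|L(j77.6)| = 150 × 122.7 / 78.19 = 235.32
20 log₁₀(235.32) = 47.43 dB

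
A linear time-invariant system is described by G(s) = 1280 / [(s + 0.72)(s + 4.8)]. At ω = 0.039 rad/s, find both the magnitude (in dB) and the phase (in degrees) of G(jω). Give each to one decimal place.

|G| = 51.4 dB, ∠G = -3.6°

|j0.039 + 0.72| = √(0.039² + 0.72²) = 0.7211
|j0.039 + 4.8| = √(0.039² + 4.8²) = 4.8
|G(j0.039)| = 1280 / (0.7211 × 4.8) = 369.82
20 log₁₀(369.82) = 51.36 dB
∠(j0.039 + 0.72) = arctan(0.039/0.72) = 3.10°
∠(j0.039 + 4.8) = arctan(0.039/4.8) = 0.47°
∠G(j0.039) = − (3.10° + 0.47°) = -3.57°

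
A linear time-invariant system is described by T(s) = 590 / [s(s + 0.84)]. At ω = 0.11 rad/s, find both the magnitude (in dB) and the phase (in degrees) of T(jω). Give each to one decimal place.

|j0.11 + 0.84| = √(0.11² + 0.84²) = 0.8472
|j0.11| = 0.11
|T(j0.11)| = 590 / (0.8472 × 0.11) = 6331.2
20 log₁₀(6331.2) = 76.03 dB
∠(j0.11 + 0.84) = arctan(0.11/0.84) = 7.46°
∠(j0.11) = 90.00°
∠T(j0.11) = − (7.46° + 90.00°) = -97.46°

|T| = 76.0 dB, ∠T = -97.5°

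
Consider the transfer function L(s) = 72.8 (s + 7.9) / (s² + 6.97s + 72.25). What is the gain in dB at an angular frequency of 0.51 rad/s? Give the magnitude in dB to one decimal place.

|j0.51 + 7.9| = √(0.51² + 7.9²) = 7.916
|(j0.51)² + 6.97(j0.51) + 72.25| = |71.99 + j3.5547| = 72.08
|L(j0.51)| = 72.8 × 7.916 / 72.08 = 7.9958
20 log₁₀(7.9958) = 18.06 dB

18.1 dB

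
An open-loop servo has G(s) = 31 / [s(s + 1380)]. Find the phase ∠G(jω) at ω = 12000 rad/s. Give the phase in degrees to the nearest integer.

∠(j12000 + 1380) = arctan(12000/1380) = 83.44°
∠(j12000) = 90.00°
∠G(j12000) = − (83.44° + 90.00°) = -173.44°

-173°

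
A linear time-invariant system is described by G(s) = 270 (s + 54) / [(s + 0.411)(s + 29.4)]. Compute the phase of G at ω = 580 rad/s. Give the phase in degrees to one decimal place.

∠(j580 + 54) = arctan(580/54) = 84.68°
∠(j580 + 0.411) = arctan(580/0.411) = 89.96°
∠(j580 + 29.4) = arctan(580/29.4) = 87.10°
∠G(j580) = 84.68° − (89.96° + 87.10°) = -92.38°

-92.4°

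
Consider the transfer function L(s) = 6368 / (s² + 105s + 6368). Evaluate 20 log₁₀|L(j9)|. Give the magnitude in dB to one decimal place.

|(j9)² + 105(j9) + 6368| = |6287 + j945| = 6358
|L(j9)| = 6368 / 6358 = 1.0016
20 log₁₀(1.0016) = 0.01 dB

0.0 dB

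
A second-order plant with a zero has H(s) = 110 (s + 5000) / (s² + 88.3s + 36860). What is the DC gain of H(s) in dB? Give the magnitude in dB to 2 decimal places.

H(0) = 110 × 5000 / 36860 = 14.921
20 log₁₀(14.921) = 23.476 dB

23.48 dB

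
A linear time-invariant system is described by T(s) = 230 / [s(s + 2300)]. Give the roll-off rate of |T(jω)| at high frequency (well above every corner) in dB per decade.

-40 dB/decade

With 0 zeros and 2 poles, the high-frequency asymptotic slope is 20 × (0 − 2) = -40 dB/decade.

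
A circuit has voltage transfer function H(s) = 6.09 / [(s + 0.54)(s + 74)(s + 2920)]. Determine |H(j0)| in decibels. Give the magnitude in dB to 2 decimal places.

-85.65 dB

H(0) = 6.09 / (0.54 × 74 × 2920) = 5.2193e-05
20 log₁₀(5.2193e-05) = -85.648 dB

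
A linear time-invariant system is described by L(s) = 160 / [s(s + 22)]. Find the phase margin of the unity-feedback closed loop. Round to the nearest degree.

Gain crossover: |L(jω)| = 1 at ω ≈ 6.94 rad s⁻¹.
∠L(j6.94) = −90° − arctan(6.94/22) ≈ -107.50°
PM = 180° + (-107.50°) = 72.50°

73 deg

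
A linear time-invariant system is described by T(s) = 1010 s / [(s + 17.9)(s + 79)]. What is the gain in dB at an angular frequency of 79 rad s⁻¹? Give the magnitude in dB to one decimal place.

|j79| = 79
|j79 + 17.9| = √(79² + 17.9²) = 81
|j79 + 79| = √(79² + 79²) = 111.7
|T(j79)| = 1010 × 79 / (81 × 111.7) = 8.8167
20 log₁₀(8.8167) = 18.91 dB

18.9 dB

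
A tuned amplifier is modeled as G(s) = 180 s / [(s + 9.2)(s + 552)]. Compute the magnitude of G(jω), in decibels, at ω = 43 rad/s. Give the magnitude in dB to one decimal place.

|j43| = 43
|j43 + 9.2| = √(43² + 9.2²) = 43.97
|j43 + 552| = √(43² + 552²) = 553.7
|G(j43)| = 180 × 43 / (43.97 × 553.7) = 0.31791
20 log₁₀(0.31791) = -9.95 dB

-10.0 dB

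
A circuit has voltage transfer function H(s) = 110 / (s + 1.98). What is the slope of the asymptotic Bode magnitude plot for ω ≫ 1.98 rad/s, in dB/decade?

-20 dB/decade

With 0 zeros and 1 pole, the high-frequency asymptotic slope is 20 × (0 − 1) = -20 dB/decade.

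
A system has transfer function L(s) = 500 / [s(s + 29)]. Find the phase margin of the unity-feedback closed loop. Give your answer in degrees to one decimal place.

62.2°

Gain crossover: |L(jω)| = 1 at ω ≈ 15.3 rad/s.
∠L(j15.3) = −90° − arctan(15.3/29) ≈ -117.75°
PM = 180° + (-117.75°) = 62.25°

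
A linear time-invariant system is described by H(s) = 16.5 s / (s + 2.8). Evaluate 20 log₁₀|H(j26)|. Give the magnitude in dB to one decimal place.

24.3 dB

|j26| = 26
|j26 + 2.8| = √(26² + 2.8²) = 26.15
|H(j26)| = 16.5 × 26 / 26.15 = 16.405
20 log₁₀(16.405) = 24.30 dB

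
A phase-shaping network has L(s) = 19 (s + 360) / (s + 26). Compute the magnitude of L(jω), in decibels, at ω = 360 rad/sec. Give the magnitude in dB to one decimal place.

|j360 + 360| = √(360² + 360²) = 509.1
|j360 + 26| = √(360² + 26²) = 360.9
|L(j360)| = 19 × 509.1 / 360.9 = 26.8
20 log₁₀(26.8) = 28.56 dB

28.6 dB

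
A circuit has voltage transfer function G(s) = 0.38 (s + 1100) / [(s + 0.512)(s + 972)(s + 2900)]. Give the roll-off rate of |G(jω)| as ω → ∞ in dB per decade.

With 1 zero and 3 poles, the high-frequency asymptotic slope is 20 × (1 − 3) = -40 dB/decade.

-40 dB/decade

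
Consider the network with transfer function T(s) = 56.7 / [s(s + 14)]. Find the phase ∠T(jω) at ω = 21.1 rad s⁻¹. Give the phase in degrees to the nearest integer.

-146°

∠(j21.1 + 14) = arctan(21.1/14) = 56.44°
∠(j21.1) = 90.00°
∠T(j21.1) = − (56.44° + 90.00°) = -146.44°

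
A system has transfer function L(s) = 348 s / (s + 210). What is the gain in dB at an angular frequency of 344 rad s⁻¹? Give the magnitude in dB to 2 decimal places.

49.46 dB

|j344| = 344
|j344 + 210| = √(344² + 210²) = 403
|L(j344)| = 348 × 344 / 403 = 297.03
20 log₁₀(297.03) = 49.456 dB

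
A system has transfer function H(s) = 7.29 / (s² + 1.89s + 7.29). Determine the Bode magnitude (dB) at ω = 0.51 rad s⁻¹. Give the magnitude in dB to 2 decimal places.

0.23 dB

|(j0.51)² + 1.89(j0.51) + 7.29| = |7.0299 + j0.9639| = 7.096
|H(j0.51)| = 7.29 / 7.096 = 1.0274
20 log₁₀(1.0274) = 0.235 dB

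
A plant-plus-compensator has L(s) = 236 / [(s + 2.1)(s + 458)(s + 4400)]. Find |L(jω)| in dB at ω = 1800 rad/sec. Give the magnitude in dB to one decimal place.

-156.6 dB

|j1800 + 2.1| = √(1800² + 2.1²) = 1800
|j1800 + 458| = √(1800² + 458²) = 1857
|j1800 + 4400| = √(1800² + 4400²) = 4754
|L(j1800)| = 236 / (1800 × 1857 × 4754) = 1.4849e-08
20 log₁₀(1.4849e-08) = -156.57 dB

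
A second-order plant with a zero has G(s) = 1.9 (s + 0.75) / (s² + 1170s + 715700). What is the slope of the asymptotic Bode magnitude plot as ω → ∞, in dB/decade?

With 1 zero and 2 poles, the high-frequency asymptotic slope is 20 × (1 − 2) = -20 dB/decade.

-20 dB/decade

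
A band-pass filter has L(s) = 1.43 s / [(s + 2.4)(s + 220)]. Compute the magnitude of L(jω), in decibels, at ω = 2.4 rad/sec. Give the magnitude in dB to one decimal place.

|j2.4| = 2.4
|j2.4 + 2.4| = √(2.4² + 2.4²) = 3.394
|j2.4 + 220| = √(2.4² + 220²) = 220
|L(j2.4)| = 1.43 × 2.4 / (3.394 × 220) = 0.0045959
20 log₁₀(0.0045959) = -46.75 dB

-46.8 dB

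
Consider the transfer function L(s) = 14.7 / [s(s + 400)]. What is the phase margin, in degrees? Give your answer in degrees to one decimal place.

90.0°

Gain crossover: |L(jω)| = 1 at ω ≈ 0.0367 rad/s.
∠L(j0.0367) = −90° − arctan(0.0367/400) ≈ -90.01°
PM = 180° + (-90.01°) = 89.99°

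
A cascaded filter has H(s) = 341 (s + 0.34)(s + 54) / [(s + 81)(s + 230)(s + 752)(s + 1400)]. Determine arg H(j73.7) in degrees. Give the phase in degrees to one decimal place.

∠(j73.7 + 0.34) = arctan(73.7/0.34) = 89.74°
∠(j73.7 + 54) = arctan(73.7/54) = 53.77°
∠(j73.7 + 81) = arctan(73.7/81) = 42.30°
∠(j73.7 + 230) = arctan(73.7/230) = 17.77°
∠(j73.7 + 752) = arctan(73.7/752) = 5.60°
∠(j73.7 + 1400) = arctan(73.7/1400) = 3.01°
∠H(j73.7) = 89.74° + 53.77° − (42.30° + 17.77° + 5.60° + 3.01°) = 74.83°

74.8 deg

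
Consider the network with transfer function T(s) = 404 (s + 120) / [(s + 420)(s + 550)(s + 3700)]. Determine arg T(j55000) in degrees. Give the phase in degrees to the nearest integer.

-175°

∠(j55000 + 120) = arctan(55000/120) = 89.87°
∠(j55000 + 420) = arctan(55000/420) = 89.56°
∠(j55000 + 550) = arctan(55000/550) = 89.43°
∠(j55000 + 3700) = arctan(55000/3700) = 86.15°
∠T(j55000) = 89.87° − (89.56° + 89.43° + 86.15°) = -175.27°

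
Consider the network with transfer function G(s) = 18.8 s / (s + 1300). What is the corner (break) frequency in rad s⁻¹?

1300 rad s⁻¹

The single real pole at s = −1300 gives a corner at ω = 1300 rad s⁻¹.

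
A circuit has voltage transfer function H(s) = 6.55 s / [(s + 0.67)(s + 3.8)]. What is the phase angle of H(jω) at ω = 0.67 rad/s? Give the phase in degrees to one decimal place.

35.0°

∠(j0.67) = 90.00°
∠(j0.67 + 0.67) = arctan(0.67/0.67) = 45.00°
∠(j0.67 + 3.8) = arctan(0.67/3.8) = 10.00°
∠H(j0.67) = 90.00° − (45.00° + 10.00°) = 35.00°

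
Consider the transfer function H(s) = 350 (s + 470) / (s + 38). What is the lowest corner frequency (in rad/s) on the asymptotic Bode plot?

Break frequencies occur at each pole and zero magnitude: 38 rad/s, 470 rad/s.
The lowest is 38 rad/s.

38 rad/s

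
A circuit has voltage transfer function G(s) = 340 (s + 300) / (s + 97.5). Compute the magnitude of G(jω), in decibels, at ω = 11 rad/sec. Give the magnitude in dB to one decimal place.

|j11 + 300| = √(11² + 300²) = 300.2
|j11 + 97.5| = √(11² + 97.5²) = 98.12
|G(j11)| = 340 × 300.2 / 98.12 = 1040.3
20 log₁₀(1040.3) = 60.34 dB

60.3 dB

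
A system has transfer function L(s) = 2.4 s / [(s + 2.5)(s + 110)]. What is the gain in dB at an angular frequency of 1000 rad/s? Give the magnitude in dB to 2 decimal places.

-52.45 dB

|j1000| = 1000
|j1000 + 2.5| = √(1000² + 2.5²) = 1000
|j1000 + 110| = √(1000² + 110²) = 1006
|L(j1000)| = 2.4 × 1000 / (1000 × 1006) = 0.0023856
20 log₁₀(0.0023856) = -52.448 dB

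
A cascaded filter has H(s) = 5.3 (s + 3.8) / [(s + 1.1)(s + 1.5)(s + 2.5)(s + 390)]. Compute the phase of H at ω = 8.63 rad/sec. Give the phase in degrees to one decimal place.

-171.8°

∠(j8.63 + 3.8) = arctan(8.63/3.8) = 66.23°
∠(j8.63 + 1.1) = arctan(8.63/1.1) = 82.74°
∠(j8.63 + 1.5) = arctan(8.63/1.5) = 80.14°
∠(j8.63 + 2.5) = arctan(8.63/2.5) = 73.84°
∠(j8.63 + 390) = arctan(8.63/390) = 1.27°
∠H(j8.63) = 66.23° − (82.74° + 80.14° + 73.84° + 1.27°) = -171.75°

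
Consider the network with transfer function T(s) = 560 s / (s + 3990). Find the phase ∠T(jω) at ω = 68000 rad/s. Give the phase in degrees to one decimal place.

3.4 deg

∠(j68000) = 90.00°
∠(j68000 + 3990) = arctan(68000/3990) = 86.64°
∠T(j68000) = 90.00° − 86.64° = 3.36°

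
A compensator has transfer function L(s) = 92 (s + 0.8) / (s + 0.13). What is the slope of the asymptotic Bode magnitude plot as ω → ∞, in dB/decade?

0 dB/decade

With 1 zero and 1 pole, the high-frequency asymptotic slope is 20 × (1 − 1) = 0 dB/decade.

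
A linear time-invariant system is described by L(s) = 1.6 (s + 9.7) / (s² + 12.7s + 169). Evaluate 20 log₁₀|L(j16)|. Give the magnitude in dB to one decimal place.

-17.4 dB

|j16 + 9.7| = √(16² + 9.7²) = 18.71
|(j16)² + 12.7(j16) + 169| = |-87 + j203.2| = 221
|L(j16)| = 1.6 × 18.71 / 221 = 0.13544
20 log₁₀(0.13544) = -17.37 dB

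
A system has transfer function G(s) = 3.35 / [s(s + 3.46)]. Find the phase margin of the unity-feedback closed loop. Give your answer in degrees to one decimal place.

Gain crossover: |G(jω)| = 1 at ω ≈ 0.935 rad s⁻¹.
∠G(j0.935) = −90° − arctan(0.935/3.46) ≈ -105.12°
PM = 180° + (-105.12°) = 74.88°

74.9°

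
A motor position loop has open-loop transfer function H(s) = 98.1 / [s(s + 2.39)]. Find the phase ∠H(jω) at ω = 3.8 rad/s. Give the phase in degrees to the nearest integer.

∠(j3.8 + 2.39) = arctan(3.8/2.39) = 57.83°
∠(j3.8) = 90.00°
∠H(j3.8) = − (57.83° + 90.00°) = -147.83°

-148°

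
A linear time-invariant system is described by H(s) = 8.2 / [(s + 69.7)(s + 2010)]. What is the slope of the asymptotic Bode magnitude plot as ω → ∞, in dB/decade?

-40 dB/decade

With 0 zeros and 2 poles, the high-frequency asymptotic slope is 20 × (0 − 2) = -40 dB/decade.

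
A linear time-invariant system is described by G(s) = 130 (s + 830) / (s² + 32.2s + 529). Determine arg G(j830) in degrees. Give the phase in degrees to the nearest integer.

-133°

∠(j830 + 830) = arctan(830/830) = 45.00°
∠[(j830)² + 32.2(j830) + 529] = ∠[-6.8837e+05 + j26726] = 177.78°
∠G(j830) = 45.00° − 177.78° = -132.78°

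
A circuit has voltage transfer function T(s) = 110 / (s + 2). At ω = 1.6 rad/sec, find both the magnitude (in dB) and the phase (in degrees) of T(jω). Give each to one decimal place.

|T| = 32.7 dB, ∠T = -38.7°

|j1.6 + 2| = √(1.6² + 2²) = 2.561
|T(j1.6)| = 110 / 2.561 = 42.948
20 log₁₀(42.948) = 32.66 dB
∠(j1.6 + 2) = arctan(1.6/2) = 38.66°
∠T(j1.6) = −38.66° = -38.66°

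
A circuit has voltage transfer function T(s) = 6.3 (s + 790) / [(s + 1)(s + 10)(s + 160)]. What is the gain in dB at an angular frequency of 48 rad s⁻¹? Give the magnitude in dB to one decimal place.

-37.9 dB

|j48 + 790| = √(48² + 790²) = 791.5
|j48 + 1| = √(48² + 1²) = 48.01
|j48 + 10| = √(48² + 10²) = 49.03
|j48 + 160| = √(48² + 160²) = 167
|T(j48)| = 6.3 × 791.5 / (48.01 × 49.03 × 167) = 0.01268
20 log₁₀(0.01268) = -37.94 dB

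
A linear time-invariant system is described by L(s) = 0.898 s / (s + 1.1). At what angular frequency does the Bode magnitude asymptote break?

1.1 rad s⁻¹

The single real pole at s = −1.1 gives a corner at ω = 1.1 rad s⁻¹.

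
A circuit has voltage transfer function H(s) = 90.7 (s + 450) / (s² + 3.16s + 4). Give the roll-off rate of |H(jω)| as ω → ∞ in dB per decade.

-20 dB/decade

With 1 zero and 2 poles, the high-frequency asymptotic slope is 20 × (1 − 2) = -20 dB/decade.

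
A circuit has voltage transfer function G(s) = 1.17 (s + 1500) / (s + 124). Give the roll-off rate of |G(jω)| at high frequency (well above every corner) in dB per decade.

With 1 zero and 1 pole, the high-frequency asymptotic slope is 20 × (1 − 1) = 0 dB/decade.

0 dB/decade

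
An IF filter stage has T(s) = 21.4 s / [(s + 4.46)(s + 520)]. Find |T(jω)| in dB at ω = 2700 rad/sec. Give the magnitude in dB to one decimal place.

-42.2 dB

|j2700| = 2700
|j2700 + 4.46| = √(2700² + 4.46²) = 2700
|j2700 + 520| = √(2700² + 520²) = 2750
|T(j2700)| = 21.4 × 2700 / (2700 × 2750) = 0.0077829
20 log₁₀(0.0077829) = -42.18 dB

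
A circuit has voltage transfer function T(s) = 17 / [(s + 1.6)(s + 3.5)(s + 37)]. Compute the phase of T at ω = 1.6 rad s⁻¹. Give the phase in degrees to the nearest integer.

∠(j1.6 + 1.6) = arctan(1.6/1.6) = 45.00°
∠(j1.6 + 3.5) = arctan(1.6/3.5) = 24.57°
∠(j1.6 + 37) = arctan(1.6/37) = 2.48°
∠T(j1.6) = − (45.00° + 24.57° + 2.48°) = -72.04°

-72°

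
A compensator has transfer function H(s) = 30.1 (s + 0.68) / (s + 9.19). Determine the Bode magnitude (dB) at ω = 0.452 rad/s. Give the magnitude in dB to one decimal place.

8.5 dB

|j0.452 + 0.68| = √(0.452² + 0.68²) = 0.8165
|j0.452 + 9.19| = √(0.452² + 9.19²) = 9.201
|H(j0.452)| = 30.1 × 0.8165 / 9.201 = 2.6711
20 log₁₀(2.6711) = 8.53 dB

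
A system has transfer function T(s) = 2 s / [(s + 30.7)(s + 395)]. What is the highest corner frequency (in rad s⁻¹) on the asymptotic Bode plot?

Break frequencies occur at each pole and zero magnitude: 30.7 rad s⁻¹, 395 rad s⁻¹.
The highest is 395 rad s⁻¹.

395 rad s⁻¹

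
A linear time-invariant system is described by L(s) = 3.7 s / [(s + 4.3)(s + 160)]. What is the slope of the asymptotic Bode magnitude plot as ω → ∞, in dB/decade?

-20 dB/decade

With 1 zero and 2 poles, the high-frequency asymptotic slope is 20 × (1 − 2) = -20 dB/decade.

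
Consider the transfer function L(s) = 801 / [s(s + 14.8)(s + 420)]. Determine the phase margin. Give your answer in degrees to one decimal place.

89.5 deg

Gain crossover: |L(jω)| = 1 at ω ≈ 0.129 rad s⁻¹.
∠L(j0.129) = −90° − arctan(0.129/14.8) − arctan(0.129/420) ≈ -90.52°
PM = 180° + (-90.52°) = 89.48°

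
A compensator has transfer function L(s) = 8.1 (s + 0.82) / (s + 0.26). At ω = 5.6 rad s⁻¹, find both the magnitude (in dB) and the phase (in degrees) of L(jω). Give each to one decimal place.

|j5.6 + 0.82| = √(5.6² + 0.82²) = 5.66
|j5.6 + 0.26| = √(5.6² + 0.26²) = 5.606
|L(j5.6)| = 8.1 × 5.66 / 5.606 = 8.1776
20 log₁₀(8.1776) = 18.25 dB
∠(j5.6 + 0.82) = arctan(5.6/0.82) = 81.67°
∠(j5.6 + 0.26) = arctan(5.6/0.26) = 87.34°
∠L(j5.6) = 81.67° − 87.34° = -5.67°

|L| = 18.3 dB, ∠L = -5.7 deg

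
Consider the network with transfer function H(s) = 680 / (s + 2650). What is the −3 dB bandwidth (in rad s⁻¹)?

For a single-pole low-pass, the −3 dB point is at the pole: ω = 2650 rad s⁻¹.

2650 rad s⁻¹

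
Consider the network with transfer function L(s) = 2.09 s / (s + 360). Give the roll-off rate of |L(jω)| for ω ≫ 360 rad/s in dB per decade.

With 1 zero and 1 pole, the high-frequency asymptotic slope is 20 × (1 − 1) = 0 dB/decade.

0 dB/decade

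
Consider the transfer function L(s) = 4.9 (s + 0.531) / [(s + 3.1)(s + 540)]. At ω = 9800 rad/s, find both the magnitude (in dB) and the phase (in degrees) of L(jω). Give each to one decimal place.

|j9800 + 0.531| = √(9800² + 0.531²) = 9800
|j9800 + 3.1| = √(9800² + 3.1²) = 9800
|j9800 + 540| = √(9800² + 540²) = 9815
|L(j9800)| = 4.9 × 9800 / (9800 × 9815) = 0.00049924
20 log₁₀(0.00049924) = -66.03 dB
∠(j9800 + 0.531) = arctan(9800/0.531) = 90.00°
∠(j9800 + 3.1) = arctan(9800/3.1) = 89.98°
∠(j9800 + 540) = arctan(9800/540) = 86.85°
∠L(j9800) = 90.00° − (89.98° + 86.85°) = -86.83°

|L| = -66.0 dB, ∠L = -86.8°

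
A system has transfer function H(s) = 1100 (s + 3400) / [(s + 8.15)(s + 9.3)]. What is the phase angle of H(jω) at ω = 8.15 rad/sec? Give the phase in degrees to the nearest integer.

∠(j8.15 + 3400) = arctan(8.15/3400) = 0.14°
∠(j8.15 + 8.15) = arctan(8.15/8.15) = 45.00°
∠(j8.15 + 9.3) = arctan(8.15/9.3) = 41.23°
∠H(j8.15) = 0.14° − (45.00° + 41.23°) = -86.09°

-86°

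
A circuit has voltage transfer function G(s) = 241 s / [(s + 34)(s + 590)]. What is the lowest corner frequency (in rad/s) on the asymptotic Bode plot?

34 rad/s

Break frequencies occur at each pole and zero magnitude: 34 rad/s, 590 rad/s.
The lowest is 34 rad/s.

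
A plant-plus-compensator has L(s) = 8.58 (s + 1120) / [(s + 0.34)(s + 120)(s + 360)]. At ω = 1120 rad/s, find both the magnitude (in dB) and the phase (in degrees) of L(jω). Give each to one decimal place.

|j1120 + 1120| = √(1120² + 1120²) = 1584
|j1120 + 0.34| = √(1120² + 0.34²) = 1120
|j1120 + 120| = √(1120² + 120²) = 1126
|j1120 + 360| = √(1120² + 360²) = 1176
|L(j1120)| = 8.58 × 1584 / (1120 × 1126 × 1176) = 9.1567e-06
20 log₁₀(9.1567e-06) = -100.77 dB
∠(j1120 + 1120) = arctan(1120/1120) = 45.00°
∠(j1120 + 0.34) = arctan(1120/0.34) = 89.98°
∠(j1120 + 120) = arctan(1120/120) = 83.88°
∠(j1120 + 360) = arctan(1120/360) = 72.18°
∠L(j1120) = 45.00° − (89.98° + 83.88° + 72.18°) = -201.05°

|L| = -100.8 dB, ∠L = -201.0°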